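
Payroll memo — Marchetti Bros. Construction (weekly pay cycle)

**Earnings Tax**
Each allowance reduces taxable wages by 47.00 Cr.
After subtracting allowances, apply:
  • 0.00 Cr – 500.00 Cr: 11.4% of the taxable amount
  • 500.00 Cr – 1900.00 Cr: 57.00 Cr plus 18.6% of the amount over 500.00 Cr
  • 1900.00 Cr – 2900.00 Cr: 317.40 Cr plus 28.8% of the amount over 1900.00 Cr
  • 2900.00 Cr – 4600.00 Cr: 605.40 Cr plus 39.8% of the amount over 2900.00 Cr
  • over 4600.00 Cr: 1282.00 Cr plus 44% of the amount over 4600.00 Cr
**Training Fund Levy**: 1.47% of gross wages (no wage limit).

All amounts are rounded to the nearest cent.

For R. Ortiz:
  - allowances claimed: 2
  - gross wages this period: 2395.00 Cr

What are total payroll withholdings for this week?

468.10 Cr

Earnings Tax: taxable = 2395.00 Cr − 2×47.00 Cr = 2301.00 Cr
  317.40 Cr + 28.8% × (2301.00 Cr − 1900.00 Cr) = 317.40 Cr + 28.8% × 401.00 Cr = 432.89 Cr
Training Fund Levy: 1.47% × 2395.00 Cr = 35.21 Cr
Total: 432.89 Cr + 35.21 Cr = 468.10 Cr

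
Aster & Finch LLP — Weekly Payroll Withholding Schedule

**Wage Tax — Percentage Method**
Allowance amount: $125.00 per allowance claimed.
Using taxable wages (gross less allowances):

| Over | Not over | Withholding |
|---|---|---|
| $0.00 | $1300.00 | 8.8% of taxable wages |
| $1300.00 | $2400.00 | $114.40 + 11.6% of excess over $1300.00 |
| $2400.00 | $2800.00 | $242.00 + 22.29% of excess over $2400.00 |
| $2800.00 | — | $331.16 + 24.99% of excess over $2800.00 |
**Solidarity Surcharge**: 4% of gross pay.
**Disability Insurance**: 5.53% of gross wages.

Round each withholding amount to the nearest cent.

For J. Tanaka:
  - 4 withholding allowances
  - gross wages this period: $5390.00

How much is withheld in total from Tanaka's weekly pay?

Wage Tax: taxable = $5390.00 − 4×$125.00 = $4890.00
  $331.16 + 24.99% × ($4890.00 − $2800.00) = $331.16 + 24.99% × $2090.00 = $853.45
Solidarity Surcharge: 4% × $5390.00 = $215.60
Disability Insurance: 5.53% × $5390.00 = $298.07
Total: $853.45 + $215.60 + $298.07 = $1367.12

$1367.12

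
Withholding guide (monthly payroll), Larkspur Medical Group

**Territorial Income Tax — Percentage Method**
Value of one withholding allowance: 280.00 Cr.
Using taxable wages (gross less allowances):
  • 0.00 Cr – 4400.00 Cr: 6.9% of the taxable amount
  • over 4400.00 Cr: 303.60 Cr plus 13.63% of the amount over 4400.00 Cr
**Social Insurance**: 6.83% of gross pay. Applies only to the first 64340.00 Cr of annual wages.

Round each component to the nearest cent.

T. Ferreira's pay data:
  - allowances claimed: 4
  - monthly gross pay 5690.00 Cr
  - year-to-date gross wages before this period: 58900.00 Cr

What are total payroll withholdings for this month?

698.32 Cr

Territorial Income Tax: taxable = 5690.00 Cr − 4×280.00 Cr = 4570.00 Cr
  303.60 Cr + 13.63% × (4570.00 Cr − 4400.00 Cr) = 303.60 Cr + 13.63% × 170.00 Cr = 326.77 Cr
Social Insurance: cap 64340.00 Cr − YTD 58900.00 Cr = 5440.00 Cr subject; 6.83% × 5440.00 Cr = 371.55 Cr
Total: 326.77 Cr + 371.55 Cr = 698.32 Cr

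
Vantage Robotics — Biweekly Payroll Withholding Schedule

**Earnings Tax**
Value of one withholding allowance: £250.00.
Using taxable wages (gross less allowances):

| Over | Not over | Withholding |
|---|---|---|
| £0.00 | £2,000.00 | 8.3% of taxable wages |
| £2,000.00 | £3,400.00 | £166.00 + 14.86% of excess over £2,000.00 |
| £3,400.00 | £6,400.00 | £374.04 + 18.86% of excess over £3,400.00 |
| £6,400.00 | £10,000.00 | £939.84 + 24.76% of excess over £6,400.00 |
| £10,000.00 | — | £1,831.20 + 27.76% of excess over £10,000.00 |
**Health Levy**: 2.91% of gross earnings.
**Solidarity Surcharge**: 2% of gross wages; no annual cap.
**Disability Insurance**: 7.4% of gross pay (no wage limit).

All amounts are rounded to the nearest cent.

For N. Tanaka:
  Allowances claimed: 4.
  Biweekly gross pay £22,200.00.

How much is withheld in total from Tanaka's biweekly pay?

Earnings Tax: taxable = £22,200.00 − 4×£250.00 = £21,200.00
  £1,831.20 + 27.76% × (£21,200.00 − £10,000.00) = £1,831.20 + 27.76% × £11,200.00 = £4,940.32
Health Levy: 2.91% × £22,200.00 = £646.02
Solidarity Surcharge: 2% × £22,200.00 = £444.00
Disability Insurance: 7.4% × £22,200.00 = £1,642.80
Total: £4,940.32 + £646.02 + £444.00 + £1,642.80 = £7,673.14

£7,673.14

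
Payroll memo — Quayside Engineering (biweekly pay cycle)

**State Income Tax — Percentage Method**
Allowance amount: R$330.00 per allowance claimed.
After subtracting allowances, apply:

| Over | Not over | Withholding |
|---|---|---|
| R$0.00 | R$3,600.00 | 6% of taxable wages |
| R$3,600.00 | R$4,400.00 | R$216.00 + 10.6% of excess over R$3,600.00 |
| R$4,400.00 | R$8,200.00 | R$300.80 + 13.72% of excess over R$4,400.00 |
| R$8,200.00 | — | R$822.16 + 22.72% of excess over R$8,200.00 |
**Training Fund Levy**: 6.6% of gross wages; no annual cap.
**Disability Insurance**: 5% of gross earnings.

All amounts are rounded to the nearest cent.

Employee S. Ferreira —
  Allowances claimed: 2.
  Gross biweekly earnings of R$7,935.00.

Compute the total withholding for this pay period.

R$1,615.71

State Income Tax: taxable = R$7,935.00 − 2×R$330.00 = R$7,275.00
  R$300.80 + 13.72% × (R$7,275.00 − R$4,400.00) = R$300.80 + 13.72% × R$2,875.00 = R$695.25
Training Fund Levy: 6.6% × R$7,935.00 = R$523.71
Disability Insurance: 5% × R$7,935.00 = R$396.75
Total: R$695.25 + R$523.71 + R$396.75 = R$1,615.71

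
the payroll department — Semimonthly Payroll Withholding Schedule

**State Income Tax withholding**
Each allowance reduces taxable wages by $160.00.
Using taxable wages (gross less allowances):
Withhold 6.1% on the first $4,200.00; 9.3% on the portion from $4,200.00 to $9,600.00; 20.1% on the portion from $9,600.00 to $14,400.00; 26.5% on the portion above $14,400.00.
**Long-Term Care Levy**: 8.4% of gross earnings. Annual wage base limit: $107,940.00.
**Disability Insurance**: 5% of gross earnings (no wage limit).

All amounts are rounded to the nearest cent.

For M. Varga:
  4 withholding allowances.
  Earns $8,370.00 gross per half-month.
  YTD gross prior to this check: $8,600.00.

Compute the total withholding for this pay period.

State Income Tax: taxable = $8,370.00 − 4×$160.00 = $7,730.00
  $256.20 + 9.3% × ($7,730.00 − $4,200.00) = $256.20 + 9.3% × $3,530.00 = $584.49
Long-Term Care Levy: 8.4% × $8,370.00 = $703.08
Disability Insurance: 5% × $8,370.00 = $418.50
Total: $584.49 + $703.08 + $418.50 = $1,706.07

$1,706.07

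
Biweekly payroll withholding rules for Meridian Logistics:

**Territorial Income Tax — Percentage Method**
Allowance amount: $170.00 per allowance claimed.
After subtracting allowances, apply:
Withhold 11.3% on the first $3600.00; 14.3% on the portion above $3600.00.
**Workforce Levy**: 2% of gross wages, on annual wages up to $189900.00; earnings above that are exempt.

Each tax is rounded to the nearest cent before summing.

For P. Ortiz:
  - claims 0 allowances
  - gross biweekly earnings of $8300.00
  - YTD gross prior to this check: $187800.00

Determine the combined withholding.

$1120.90

Territorial Income Tax: taxable = $8300.00
  $406.80 + 14.3% × ($8300.00 − $3600.00) = $406.80 + 14.3% × $4700.00 = $1078.90
Workforce Levy: cap $189900.00 − YTD $187800.00 = $2100.00 subject; 2% × $2100.00 = $42.00
Total: $1078.90 + $42.00 = $1120.90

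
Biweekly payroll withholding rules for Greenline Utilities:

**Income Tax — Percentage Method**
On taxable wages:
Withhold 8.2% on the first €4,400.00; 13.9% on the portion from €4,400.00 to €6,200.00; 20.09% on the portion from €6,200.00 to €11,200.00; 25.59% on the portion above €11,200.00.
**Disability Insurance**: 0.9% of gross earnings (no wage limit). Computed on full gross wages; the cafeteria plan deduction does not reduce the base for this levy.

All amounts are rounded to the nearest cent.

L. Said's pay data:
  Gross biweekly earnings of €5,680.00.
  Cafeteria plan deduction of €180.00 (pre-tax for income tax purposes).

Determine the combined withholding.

€564.82

Income Tax: taxable = €5,680.00 − €180.00 = €5,500.00
  €360.80 + 13.9% × (€5,500.00 − €4,400.00) = €360.80 + 13.9% × €1,100.00 = €513.70
Disability Insurance: 0.9% × €5,680.00 = €51.12
Total: €513.70 + €51.12 = €564.82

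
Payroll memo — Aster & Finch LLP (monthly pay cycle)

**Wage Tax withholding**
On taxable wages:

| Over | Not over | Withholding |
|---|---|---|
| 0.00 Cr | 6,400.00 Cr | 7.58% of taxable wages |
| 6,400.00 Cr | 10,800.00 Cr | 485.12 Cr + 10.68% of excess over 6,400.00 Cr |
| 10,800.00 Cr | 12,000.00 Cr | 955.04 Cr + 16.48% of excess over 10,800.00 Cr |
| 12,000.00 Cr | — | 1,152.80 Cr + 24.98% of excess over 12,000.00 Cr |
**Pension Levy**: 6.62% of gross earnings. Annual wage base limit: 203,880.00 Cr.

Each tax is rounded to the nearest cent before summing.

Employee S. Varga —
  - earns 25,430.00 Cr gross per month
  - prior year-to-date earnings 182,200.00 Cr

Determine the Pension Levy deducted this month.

1,435.22 Cr

Pension Levy: cap 203,880.00 Cr − YTD 182,200.00 Cr = 21,680.00 Cr subject; 6.62% × 21,680.00 Cr = 1,435.22 Cr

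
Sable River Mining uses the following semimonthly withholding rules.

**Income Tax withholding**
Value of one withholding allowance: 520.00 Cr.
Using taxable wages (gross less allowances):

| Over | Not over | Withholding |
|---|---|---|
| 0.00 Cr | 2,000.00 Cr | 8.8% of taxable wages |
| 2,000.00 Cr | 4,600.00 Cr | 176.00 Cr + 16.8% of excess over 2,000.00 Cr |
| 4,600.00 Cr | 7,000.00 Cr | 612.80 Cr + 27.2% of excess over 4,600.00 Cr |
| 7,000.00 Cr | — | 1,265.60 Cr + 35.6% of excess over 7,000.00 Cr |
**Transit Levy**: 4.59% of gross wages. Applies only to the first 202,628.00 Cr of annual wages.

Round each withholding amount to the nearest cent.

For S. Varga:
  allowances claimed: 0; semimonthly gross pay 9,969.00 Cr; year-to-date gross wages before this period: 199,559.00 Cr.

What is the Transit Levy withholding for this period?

Transit Levy: cap 202,628.00 Cr − YTD 199,559.00 Cr = 3,069.00 Cr subject; 4.59% × 3,069.00 Cr = 140.87 Cr

140.87 Cr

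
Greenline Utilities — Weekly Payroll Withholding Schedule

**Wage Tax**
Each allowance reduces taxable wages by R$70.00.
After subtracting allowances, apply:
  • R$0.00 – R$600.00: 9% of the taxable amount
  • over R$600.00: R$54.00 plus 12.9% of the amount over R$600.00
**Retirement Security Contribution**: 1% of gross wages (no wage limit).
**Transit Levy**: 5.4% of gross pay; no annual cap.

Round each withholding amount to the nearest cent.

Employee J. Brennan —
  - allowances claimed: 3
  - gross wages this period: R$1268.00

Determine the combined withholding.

Wage Tax: taxable = R$1268.00 − 3×R$70.00 = R$1058.00
  R$54.00 + 12.9% × (R$1058.00 − R$600.00) = R$54.00 + 12.9% × R$458.00 = R$113.08
Retirement Security Contribution: 1% × R$1268.00 = R$12.68
Transit Levy: 5.4% × R$1268.00 = R$68.47
Total: R$113.08 + R$12.68 + R$68.47 = R$194.23

R$194.23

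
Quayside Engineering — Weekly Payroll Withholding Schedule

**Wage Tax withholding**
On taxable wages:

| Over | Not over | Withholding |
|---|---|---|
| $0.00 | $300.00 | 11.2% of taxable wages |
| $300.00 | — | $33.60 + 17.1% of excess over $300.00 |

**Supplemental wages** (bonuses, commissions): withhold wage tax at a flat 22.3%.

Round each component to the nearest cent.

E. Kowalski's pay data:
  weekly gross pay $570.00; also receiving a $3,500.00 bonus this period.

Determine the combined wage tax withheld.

$860.27

Wage Tax: taxable = $570.00
  $33.60 + 17.1% × ($570.00 − $300.00) = $33.60 + 17.1% × $270.00 = $79.77
Supplemental (22.3% flat on bonus): 22.3% × $3,500.00 = $780.50
Total wage tax: $79.77 + $780.50 = $860.27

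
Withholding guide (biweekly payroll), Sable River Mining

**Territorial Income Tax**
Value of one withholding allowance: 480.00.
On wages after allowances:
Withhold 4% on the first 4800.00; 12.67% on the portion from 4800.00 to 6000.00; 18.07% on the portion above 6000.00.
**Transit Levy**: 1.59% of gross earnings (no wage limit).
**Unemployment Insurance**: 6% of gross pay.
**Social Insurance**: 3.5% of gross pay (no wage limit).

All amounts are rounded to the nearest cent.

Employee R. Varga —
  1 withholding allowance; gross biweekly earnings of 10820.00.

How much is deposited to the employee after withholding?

Territorial Income Tax: taxable = 10820.00 − 1×480.00 = 10340.00
  344.04 + 18.07% × (10340.00 − 6000.00) = 344.04 + 18.07% × 4340.00 = 1128.28
Transit Levy: 1.59% × 10820.00 = 172.04
Unemployment Insurance: 6% × 10820.00 = 649.20
Social Insurance: 3.5% × 10820.00 = 378.70
Total withheld: 1128.28 + 172.04 + 649.20 + 378.70 = 2328.22
Net pay: 10820.00 − 2328.22 = 8491.78

8491.78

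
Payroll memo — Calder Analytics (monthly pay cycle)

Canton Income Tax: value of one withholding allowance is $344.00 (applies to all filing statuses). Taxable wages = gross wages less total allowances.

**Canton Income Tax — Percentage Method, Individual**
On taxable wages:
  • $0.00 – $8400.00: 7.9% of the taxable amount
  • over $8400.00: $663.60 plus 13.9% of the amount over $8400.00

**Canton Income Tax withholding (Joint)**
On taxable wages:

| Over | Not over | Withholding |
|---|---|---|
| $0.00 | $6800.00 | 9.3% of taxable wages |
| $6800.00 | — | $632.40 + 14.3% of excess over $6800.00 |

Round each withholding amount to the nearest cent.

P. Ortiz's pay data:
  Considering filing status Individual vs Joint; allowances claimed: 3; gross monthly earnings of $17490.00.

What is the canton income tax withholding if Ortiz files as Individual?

Canton Income Tax (Individual): taxable = $17490.00 − 3×$344.00 = $16458.00
  $663.60 + 13.9% × ($16458.00 − $8400.00) = $663.60 + 13.9% × $8058.00 = $1783.66

$1783.66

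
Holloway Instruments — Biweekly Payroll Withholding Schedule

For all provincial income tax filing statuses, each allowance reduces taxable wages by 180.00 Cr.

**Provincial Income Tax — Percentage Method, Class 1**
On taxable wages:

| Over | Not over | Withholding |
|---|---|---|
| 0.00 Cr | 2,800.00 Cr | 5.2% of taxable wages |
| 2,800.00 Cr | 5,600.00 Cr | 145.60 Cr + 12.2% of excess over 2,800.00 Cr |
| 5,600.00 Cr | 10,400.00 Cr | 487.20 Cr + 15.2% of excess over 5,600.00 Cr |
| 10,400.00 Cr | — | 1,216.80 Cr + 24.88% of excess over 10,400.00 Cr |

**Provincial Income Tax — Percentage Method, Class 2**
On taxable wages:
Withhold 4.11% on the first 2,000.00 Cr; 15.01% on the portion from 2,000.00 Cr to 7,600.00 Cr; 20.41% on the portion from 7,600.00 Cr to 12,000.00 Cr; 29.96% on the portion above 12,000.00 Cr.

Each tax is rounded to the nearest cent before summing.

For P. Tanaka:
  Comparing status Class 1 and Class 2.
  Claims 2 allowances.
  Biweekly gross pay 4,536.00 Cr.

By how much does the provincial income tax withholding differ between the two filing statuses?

Provincial Income Tax (Class 1): taxable = 4,536.00 Cr − 2×180.00 Cr = 4,176.00 Cr
  145.60 Cr + 12.2% × (4,176.00 Cr − 2,800.00 Cr) = 145.60 Cr + 12.2% × 1,376.00 Cr = 313.47 Cr
Provincial Income Tax (Class 2): taxable = 4,536.00 Cr − 2×180.00 Cr = 4,176.00 Cr
  82.20 Cr + 15.01% × (4,176.00 Cr − 2,000.00 Cr) = 82.20 Cr + 15.01% × 2,176.00 Cr = 408.82 Cr
Difference: |313.47 Cr − 408.82 Cr| = 95.35 Cr (higher under Class 2)

95.35 Cr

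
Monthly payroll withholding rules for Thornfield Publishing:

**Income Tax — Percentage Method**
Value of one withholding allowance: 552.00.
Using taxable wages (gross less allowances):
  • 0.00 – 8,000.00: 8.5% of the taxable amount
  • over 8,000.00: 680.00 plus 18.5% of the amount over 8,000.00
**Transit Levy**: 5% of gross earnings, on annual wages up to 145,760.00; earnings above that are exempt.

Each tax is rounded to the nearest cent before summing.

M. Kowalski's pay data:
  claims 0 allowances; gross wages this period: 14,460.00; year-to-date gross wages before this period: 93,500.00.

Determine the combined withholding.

2,598.10

Income Tax: taxable = 14,460.00
  680.00 + 18.5% × (14,460.00 − 8,000.00) = 680.00 + 18.5% × 6,460.00 = 1,875.10
Transit Levy: 5% × 14,460.00 = 723.00
Total: 1,875.10 + 723.00 = 2,598.10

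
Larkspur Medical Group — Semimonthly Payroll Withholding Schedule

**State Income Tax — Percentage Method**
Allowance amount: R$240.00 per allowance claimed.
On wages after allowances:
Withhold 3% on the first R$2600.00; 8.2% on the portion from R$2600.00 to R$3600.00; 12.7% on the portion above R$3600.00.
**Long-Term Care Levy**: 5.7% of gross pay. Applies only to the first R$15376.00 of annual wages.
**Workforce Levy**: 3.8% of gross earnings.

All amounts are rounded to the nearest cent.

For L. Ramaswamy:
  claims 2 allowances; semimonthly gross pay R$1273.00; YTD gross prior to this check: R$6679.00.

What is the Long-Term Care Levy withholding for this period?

R$72.56

Long-Term Care Levy: 5.7% × R$1273.00 = R$72.56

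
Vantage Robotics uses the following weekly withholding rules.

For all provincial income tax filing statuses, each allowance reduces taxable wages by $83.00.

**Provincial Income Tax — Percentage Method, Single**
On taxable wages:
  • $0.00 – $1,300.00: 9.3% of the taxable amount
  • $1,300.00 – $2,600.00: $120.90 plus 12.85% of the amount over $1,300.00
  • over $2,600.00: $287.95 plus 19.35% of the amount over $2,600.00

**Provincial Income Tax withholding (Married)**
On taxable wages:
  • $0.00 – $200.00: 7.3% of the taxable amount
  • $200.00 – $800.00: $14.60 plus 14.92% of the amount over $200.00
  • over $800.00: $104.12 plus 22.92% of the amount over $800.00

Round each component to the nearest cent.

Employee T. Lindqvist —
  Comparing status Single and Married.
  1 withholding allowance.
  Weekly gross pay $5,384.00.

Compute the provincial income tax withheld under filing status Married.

Provincial Income Tax (Married): taxable = $5,384.00 − 1×$83.00 = $5,301.00
  $104.12 + 22.92% × ($5,301.00 − $800.00) = $104.12 + 22.92% × $4,501.00 = $1,135.75

$1,135.75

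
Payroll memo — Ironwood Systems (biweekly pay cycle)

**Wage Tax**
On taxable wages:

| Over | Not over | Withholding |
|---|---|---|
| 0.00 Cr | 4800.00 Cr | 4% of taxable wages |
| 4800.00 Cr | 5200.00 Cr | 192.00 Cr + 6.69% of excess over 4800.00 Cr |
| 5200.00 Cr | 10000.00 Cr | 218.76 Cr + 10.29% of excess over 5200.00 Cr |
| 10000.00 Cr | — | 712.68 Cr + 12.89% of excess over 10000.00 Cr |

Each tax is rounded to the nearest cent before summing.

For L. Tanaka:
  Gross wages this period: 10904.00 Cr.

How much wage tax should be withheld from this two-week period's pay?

Wage Tax: taxable = 10904.00 Cr
  712.68 Cr + 12.89% × (10904.00 Cr − 10000.00 Cr) = 712.68 Cr + 12.89% × 904.00 Cr = 829.21 Cr

829.21 Cr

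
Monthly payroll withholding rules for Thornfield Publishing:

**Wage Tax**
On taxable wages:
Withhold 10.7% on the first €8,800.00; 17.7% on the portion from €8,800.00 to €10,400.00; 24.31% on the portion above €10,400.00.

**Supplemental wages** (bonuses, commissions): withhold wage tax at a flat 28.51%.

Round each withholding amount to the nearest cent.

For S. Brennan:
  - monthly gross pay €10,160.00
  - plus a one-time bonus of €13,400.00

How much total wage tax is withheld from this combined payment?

€5,002.66

Wage Tax: taxable = €10,160.00
  €941.60 + 17.7% × (€10,160.00 − €8,800.00) = €941.60 + 17.7% × €1,360.00 = €1,182.32
Supplemental (28.51% flat on bonus): 28.51% × €13,400.00 = €3,820.34
Total wage tax: €1,182.32 + €3,820.34 = €5,002.66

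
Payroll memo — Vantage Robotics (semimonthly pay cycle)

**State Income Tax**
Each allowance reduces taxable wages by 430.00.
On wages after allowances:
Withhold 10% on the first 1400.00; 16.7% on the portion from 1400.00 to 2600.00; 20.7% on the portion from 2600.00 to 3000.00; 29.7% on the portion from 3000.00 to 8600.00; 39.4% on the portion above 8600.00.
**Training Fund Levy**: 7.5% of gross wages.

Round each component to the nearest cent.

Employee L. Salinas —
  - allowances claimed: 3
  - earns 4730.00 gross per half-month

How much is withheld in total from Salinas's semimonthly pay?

908.63

State Income Tax: taxable = 4730.00 − 3×430.00 = 3440.00
  423.20 + 29.7% × (3440.00 − 3000.00) = 423.20 + 29.7% × 440.00 = 553.88
Training Fund Levy: 7.5% × 4730.00 = 354.75
Total: 553.88 + 354.75 = 908.63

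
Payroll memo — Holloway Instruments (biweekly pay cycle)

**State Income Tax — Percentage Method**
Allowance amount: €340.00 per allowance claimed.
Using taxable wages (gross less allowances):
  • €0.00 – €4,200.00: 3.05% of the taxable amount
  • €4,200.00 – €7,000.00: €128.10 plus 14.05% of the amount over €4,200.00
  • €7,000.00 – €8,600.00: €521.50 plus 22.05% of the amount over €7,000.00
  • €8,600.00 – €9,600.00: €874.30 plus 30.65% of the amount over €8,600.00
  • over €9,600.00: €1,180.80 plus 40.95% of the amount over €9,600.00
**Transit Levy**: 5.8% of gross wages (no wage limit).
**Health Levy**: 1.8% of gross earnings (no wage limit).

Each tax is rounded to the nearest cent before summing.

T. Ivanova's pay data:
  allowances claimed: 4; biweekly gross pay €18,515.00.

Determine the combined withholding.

€5,681.71

State Income Tax: taxable = €18,515.00 − 4×€340.00 = €17,155.00
  €1,180.80 + 40.95% × (€17,155.00 − €9,600.00) = €1,180.80 + 40.95% × €7,555.00 = €4,274.57
Transit Levy: 5.8% × €18,515.00 = €1,073.87
Health Levy: 1.8% × €18,515.00 = €333.27
Total: €4,274.57 + €1,073.87 + €333.27 = €5,681.71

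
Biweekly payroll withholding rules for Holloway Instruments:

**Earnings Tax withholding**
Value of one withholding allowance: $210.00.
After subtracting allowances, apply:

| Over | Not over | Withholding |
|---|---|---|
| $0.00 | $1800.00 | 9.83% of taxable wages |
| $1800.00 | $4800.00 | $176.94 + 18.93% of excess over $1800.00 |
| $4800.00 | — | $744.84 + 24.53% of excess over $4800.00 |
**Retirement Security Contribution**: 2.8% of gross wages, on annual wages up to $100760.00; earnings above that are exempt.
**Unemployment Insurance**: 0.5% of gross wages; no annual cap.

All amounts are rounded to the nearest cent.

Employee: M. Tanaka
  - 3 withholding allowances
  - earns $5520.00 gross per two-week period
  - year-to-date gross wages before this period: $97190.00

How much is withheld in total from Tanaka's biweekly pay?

Earnings Tax: taxable = $5520.00 − 3×$210.00 = $4890.00
  $744.84 + 24.53% × ($4890.00 − $4800.00) = $744.84 + 24.53% × $90.00 = $766.92
Retirement Security Contribution: cap $100760.00 − YTD $97190.00 = $3570.00 subject; 2.8% × $3570.00 = $99.96
Unemployment Insurance: 0.5% × $5520.00 = $27.60
Total: $766.92 + $99.96 + $27.60 = $894.48

$894.48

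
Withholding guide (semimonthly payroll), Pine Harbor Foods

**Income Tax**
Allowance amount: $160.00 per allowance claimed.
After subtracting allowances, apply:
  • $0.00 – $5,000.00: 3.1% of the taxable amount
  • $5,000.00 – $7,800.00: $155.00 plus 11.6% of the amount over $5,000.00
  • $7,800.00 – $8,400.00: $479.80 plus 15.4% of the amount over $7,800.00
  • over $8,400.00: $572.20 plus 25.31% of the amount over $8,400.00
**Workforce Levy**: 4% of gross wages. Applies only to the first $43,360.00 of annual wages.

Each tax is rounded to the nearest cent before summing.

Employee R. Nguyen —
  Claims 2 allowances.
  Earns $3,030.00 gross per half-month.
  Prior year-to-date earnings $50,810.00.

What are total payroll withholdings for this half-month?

$84.01

Income Tax: taxable = $3,030.00 − 2×$160.00 = $2,710.00
  3.1% × $2,710.00 = $84.01
Workforce Levy: YTD $50,810.00 ≥ cap $43,360.00 → $0.00
Total: $84.01 + $0.00 = $84.01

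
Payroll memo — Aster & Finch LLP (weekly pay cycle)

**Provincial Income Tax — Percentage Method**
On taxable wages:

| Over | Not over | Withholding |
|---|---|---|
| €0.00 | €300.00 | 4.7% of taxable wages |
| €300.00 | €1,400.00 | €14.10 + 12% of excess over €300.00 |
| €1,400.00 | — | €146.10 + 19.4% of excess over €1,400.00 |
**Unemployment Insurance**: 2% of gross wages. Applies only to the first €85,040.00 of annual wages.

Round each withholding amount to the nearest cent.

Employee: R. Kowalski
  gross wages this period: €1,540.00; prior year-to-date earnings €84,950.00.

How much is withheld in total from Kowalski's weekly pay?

€175.06

Provincial Income Tax: taxable = €1,540.00
  €146.10 + 19.4% × (€1,540.00 − €1,400.00) = €146.10 + 19.4% × €140.00 = €173.26
Unemployment Insurance: cap €85,040.00 − YTD €84,950.00 = €90.00 subject; 2% × €90.00 = €1.80
Total: €173.26 + €1.80 = €175.06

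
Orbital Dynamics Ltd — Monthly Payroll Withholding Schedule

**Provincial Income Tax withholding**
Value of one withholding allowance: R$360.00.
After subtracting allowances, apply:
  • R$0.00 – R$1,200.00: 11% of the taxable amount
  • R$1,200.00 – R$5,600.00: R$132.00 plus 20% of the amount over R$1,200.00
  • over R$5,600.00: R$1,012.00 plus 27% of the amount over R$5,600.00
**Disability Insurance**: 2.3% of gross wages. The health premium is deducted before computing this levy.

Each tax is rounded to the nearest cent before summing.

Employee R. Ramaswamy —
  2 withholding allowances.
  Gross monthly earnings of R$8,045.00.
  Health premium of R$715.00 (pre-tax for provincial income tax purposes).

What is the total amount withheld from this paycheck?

Provincial Income Tax: taxable = R$8,045.00 − R$715.00 − 2×R$360.00 = R$6,610.00
  R$1,012.00 + 27% × (R$6,610.00 − R$5,600.00) = R$1,012.00 + 27% × R$1,010.00 = R$1,284.70
Disability Insurance: 2.3% × R$7,330.00 = R$168.59
Total: R$1,284.70 + R$168.59 = R$1,453.29

R$1,453.29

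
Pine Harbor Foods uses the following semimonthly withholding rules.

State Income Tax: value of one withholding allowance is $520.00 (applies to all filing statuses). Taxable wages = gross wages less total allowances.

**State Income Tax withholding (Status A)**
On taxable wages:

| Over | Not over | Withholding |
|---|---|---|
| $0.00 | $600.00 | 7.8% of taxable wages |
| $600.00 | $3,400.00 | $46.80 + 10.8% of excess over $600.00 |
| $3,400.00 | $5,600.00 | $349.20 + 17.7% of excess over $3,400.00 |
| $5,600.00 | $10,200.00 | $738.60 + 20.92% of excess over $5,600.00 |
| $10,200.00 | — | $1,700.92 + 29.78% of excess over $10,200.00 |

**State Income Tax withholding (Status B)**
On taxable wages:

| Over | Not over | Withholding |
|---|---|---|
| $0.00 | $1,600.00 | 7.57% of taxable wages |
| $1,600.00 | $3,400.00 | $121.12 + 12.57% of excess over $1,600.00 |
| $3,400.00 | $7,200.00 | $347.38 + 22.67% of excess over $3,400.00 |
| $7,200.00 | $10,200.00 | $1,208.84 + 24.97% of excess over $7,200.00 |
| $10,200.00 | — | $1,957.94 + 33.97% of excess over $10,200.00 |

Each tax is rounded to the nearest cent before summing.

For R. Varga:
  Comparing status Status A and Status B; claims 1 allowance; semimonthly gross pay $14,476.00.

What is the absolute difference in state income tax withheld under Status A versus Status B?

State Income Tax (Status A): taxable = $14,476.00 − 1×$520.00 = $13,956.00
  $1,700.92 + 29.78% × ($13,956.00 − $10,200.00) = $1,700.92 + 29.78% × $3,756.00 = $2,819.46
State Income Tax (Status B): taxable = $14,476.00 − 1×$520.00 = $13,956.00
  $1,957.94 + 33.97% × ($13,956.00 − $10,200.00) = $1,957.94 + 33.97% × $3,756.00 = $3,233.85
Difference: |$2,819.46 − $3,233.85| = $414.39 (higher under Status B)

$414.39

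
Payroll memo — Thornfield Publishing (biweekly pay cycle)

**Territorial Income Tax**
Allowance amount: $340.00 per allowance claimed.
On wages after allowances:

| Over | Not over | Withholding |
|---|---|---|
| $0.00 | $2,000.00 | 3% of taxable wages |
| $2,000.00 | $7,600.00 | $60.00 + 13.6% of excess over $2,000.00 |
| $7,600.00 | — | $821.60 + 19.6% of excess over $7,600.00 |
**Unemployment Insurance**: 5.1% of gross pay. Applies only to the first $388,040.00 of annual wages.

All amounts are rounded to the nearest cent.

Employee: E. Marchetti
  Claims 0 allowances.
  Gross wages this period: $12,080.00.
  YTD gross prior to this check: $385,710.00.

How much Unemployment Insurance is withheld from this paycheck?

Unemployment Insurance: cap $388,040.00 − YTD $385,710.00 = $2,330.00 subject; 5.1% × $2,330.00 = $118.83

$118.83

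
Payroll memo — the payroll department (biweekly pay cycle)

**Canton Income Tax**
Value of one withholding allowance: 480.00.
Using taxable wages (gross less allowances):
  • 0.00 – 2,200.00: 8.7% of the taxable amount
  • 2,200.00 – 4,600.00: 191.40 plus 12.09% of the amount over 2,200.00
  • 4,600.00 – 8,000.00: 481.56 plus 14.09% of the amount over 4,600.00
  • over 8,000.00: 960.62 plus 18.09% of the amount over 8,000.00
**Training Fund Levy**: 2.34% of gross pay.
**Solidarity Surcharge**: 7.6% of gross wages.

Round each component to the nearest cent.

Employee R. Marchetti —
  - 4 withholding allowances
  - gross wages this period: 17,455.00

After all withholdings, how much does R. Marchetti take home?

Canton Income Tax: taxable = 17,455.00 − 4×480.00 = 15,535.00
  960.62 + 18.09% × (15,535.00 − 8,000.00) = 960.62 + 18.09% × 7,535.00 = 2,323.70
Training Fund Levy: 2.34% × 17,455.00 = 408.45
Solidarity Surcharge: 7.6% × 17,455.00 = 1,326.58
Total withheld: 2,323.70 + 408.45 + 1,326.58 = 4,058.73
Net pay: 17,455.00 − 4,058.73 = 13,396.27

13,396.27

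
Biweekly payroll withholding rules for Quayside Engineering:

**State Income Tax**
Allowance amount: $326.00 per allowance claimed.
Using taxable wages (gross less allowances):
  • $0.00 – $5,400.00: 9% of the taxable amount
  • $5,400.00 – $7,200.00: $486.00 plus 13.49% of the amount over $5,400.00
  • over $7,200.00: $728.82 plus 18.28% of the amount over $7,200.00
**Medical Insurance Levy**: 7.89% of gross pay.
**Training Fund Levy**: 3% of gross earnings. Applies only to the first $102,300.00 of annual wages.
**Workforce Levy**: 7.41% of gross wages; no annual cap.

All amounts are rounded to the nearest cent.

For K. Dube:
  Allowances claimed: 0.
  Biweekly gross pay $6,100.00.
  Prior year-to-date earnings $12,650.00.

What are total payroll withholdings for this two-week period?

State Income Tax: taxable = $6,100.00
  $486.00 + 13.49% × ($6,100.00 − $5,400.00) = $486.00 + 13.49% × $700.00 = $580.43
Medical Insurance Levy: 7.89% × $6,100.00 = $481.29
Training Fund Levy: 3% × $6,100.00 = $183.00
Workforce Levy: 7.41% × $6,100.00 = $452.01
Total: $580.43 + $481.29 + $183.00 + $452.01 = $1,696.73

$1,696.73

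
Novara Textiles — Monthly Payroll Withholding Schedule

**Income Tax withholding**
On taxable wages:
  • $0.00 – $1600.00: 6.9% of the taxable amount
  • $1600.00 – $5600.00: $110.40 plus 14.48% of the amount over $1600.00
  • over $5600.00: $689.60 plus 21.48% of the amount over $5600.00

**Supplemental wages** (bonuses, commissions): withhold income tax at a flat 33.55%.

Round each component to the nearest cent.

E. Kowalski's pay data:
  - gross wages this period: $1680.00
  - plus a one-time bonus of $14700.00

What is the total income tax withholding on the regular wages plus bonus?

$5053.83

Income Tax: taxable = $1680.00
  $110.40 + 14.48% × ($1680.00 − $1600.00) = $110.40 + 14.48% × $80.00 = $121.98
Supplemental (33.55% flat on bonus): 33.55% × $14700.00 = $4931.85
Total income tax: $121.98 + $4931.85 = $5053.83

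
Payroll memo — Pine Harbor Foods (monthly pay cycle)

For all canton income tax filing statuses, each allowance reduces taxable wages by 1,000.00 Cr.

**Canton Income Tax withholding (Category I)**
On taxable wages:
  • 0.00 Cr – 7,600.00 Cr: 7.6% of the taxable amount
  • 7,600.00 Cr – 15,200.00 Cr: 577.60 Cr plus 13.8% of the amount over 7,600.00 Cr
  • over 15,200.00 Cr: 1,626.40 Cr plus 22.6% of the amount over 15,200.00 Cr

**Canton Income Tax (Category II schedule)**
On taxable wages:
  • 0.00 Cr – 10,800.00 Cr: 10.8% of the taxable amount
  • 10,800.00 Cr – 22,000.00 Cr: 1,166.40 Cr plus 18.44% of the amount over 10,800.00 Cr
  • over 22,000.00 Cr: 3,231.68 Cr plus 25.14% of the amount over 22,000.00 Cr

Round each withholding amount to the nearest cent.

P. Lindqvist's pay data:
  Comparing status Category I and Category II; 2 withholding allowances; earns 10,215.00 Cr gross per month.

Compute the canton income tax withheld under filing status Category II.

887.22 Cr

Canton Income Tax (Category II): taxable = 10,215.00 Cr − 2×1,000.00 Cr = 8,215.00 Cr
  10.8% × 8,215.00 Cr = 887.22 Cr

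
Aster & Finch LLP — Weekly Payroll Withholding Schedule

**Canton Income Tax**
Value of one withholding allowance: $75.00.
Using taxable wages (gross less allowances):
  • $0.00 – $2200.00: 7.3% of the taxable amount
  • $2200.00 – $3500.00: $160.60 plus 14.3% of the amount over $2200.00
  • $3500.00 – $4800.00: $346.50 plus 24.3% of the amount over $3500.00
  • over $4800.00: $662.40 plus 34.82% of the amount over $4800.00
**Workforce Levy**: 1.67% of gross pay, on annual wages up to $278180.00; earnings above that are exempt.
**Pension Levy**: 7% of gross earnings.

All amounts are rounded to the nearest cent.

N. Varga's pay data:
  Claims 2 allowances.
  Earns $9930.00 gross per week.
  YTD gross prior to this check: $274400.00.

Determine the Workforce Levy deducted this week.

$63.13

Workforce Levy: cap $278180.00 − YTD $274400.00 = $3780.00 subject; 1.67% × $3780.00 = $63.13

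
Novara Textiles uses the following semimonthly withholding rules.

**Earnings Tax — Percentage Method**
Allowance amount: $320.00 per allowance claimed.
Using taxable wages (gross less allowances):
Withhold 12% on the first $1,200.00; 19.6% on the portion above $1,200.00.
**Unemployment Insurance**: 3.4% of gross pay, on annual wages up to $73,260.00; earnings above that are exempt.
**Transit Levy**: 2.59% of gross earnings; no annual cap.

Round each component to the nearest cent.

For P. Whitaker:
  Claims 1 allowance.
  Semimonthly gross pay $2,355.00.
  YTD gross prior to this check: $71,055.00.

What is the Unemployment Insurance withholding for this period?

Unemployment Insurance: cap $73,260.00 − YTD $71,055.00 = $2,205.00 subject; 3.4% × $2,205.00 = $74.97

$74.97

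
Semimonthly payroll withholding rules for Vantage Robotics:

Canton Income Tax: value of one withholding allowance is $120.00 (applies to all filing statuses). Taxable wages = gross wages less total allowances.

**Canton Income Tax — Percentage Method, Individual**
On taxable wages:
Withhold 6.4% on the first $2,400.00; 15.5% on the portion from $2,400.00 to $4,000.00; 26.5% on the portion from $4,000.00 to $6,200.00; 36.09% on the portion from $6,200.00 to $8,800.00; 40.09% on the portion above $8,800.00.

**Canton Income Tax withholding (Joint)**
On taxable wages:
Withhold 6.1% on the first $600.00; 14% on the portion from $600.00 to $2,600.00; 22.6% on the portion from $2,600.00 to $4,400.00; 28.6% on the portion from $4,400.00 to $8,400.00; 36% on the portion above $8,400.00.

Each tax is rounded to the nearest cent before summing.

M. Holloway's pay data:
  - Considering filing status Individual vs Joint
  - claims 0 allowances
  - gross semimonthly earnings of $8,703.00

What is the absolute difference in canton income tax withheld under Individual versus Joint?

Canton Income Tax (Individual): taxable = $8,703.00
  $984.60 + 36.09% × ($8,703.00 − $6,200.00) = $984.60 + 36.09% × $2,503.00 = $1,887.93
Canton Income Tax (Joint): taxable = $8,703.00
  $1,867.40 + 36% × ($8,703.00 − $8,400.00) = $1,867.40 + 36% × $303.00 = $1,976.48
Difference: |$1,887.93 − $1,976.48| = $88.55 (higher under Joint)

$88.55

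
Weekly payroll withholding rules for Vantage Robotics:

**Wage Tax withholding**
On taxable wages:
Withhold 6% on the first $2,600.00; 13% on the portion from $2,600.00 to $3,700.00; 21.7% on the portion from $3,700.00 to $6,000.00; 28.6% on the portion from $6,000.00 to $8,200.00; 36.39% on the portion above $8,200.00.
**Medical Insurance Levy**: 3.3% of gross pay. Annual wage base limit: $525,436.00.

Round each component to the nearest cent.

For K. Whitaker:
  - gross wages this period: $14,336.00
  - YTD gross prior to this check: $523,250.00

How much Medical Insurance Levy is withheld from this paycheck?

$72.14

Medical Insurance Levy: cap $525,436.00 − YTD $523,250.00 = $2,186.00 subject; 3.3% × $2,186.00 = $72.14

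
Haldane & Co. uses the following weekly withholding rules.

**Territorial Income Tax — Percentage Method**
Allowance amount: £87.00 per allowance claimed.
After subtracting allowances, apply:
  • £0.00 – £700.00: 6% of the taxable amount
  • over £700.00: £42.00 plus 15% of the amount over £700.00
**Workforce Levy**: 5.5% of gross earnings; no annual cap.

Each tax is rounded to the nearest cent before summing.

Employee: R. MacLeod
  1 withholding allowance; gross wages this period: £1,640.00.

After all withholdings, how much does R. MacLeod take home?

£1,379.85

Territorial Income Tax: taxable = £1,640.00 − 1×£87.00 = £1,553.00
  £42.00 + 15% × (£1,553.00 − £700.00) = £42.00 + 15% × £853.00 = £169.95
Workforce Levy: 5.5% × £1,640.00 = £90.20
Total withheld: £169.95 + £90.20 = £260.15
Net pay: £1,640.00 − £260.15 = £1,379.85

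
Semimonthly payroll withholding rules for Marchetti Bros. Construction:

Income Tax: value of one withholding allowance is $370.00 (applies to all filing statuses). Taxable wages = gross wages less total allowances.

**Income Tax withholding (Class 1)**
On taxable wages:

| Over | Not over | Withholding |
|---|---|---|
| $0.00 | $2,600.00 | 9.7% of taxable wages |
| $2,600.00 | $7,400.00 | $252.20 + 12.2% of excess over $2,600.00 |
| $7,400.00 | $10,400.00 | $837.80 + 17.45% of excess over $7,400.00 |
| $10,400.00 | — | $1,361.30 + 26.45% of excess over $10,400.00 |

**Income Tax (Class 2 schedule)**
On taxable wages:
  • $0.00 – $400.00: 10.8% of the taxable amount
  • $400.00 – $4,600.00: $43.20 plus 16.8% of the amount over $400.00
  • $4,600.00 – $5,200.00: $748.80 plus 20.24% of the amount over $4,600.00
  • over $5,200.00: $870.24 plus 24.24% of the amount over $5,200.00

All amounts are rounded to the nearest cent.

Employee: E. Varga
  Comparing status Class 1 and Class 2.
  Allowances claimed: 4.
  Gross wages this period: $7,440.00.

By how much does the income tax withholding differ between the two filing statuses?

Income Tax (Class 1): taxable = $7,440.00 − 4×$370.00 = $5,960.00
  $252.20 + 12.2% × ($5,960.00 − $2,600.00) = $252.20 + 12.2% × $3,360.00 = $662.12
Income Tax (Class 2): taxable = $7,440.00 − 4×$370.00 = $5,960.00
  $870.24 + 24.24% × ($5,960.00 − $5,200.00) = $870.24 + 24.24% × $760.00 = $1,054.46
Difference: |$662.12 − $1,054.46| = $392.34 (higher under Class 2)

$392.34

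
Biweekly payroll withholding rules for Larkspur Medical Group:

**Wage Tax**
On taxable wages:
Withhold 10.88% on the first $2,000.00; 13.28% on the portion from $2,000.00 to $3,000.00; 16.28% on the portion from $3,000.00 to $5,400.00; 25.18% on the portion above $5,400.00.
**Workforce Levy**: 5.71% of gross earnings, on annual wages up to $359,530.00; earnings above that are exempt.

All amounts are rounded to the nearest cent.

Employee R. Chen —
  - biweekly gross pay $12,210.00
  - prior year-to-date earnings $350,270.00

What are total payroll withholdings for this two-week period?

Wage Tax: taxable = $12,210.00
  $741.12 + 25.18% × ($12,210.00 − $5,400.00) = $741.12 + 25.18% × $6,810.00 = $2,455.88
Workforce Levy: cap $359,530.00 − YTD $350,270.00 = $9,260.00 subject; 5.71% × $9,260.00 = $528.75
Total: $2,455.88 + $528.75 = $2,984.63

$2,984.63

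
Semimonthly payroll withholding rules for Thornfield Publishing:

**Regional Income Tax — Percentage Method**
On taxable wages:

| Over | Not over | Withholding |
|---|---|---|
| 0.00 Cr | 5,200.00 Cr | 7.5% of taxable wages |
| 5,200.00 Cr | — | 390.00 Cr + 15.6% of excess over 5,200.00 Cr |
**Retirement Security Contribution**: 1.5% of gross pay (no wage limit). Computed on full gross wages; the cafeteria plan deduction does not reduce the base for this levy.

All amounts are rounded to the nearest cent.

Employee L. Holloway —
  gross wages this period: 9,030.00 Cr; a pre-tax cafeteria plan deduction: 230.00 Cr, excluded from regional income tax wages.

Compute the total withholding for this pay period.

1,087.05 Cr

Regional Income Tax: taxable = 9,030.00 Cr − 230.00 Cr = 8,800.00 Cr
  390.00 Cr + 15.6% × (8,800.00 Cr − 5,200.00 Cr) = 390.00 Cr + 15.6% × 3,600.00 Cr = 951.60 Cr
Retirement Security Contribution: 1.5% × 9,030.00 Cr = 135.45 Cr
Total: 951.60 Cr + 135.45 Cr = 1,087.05 Cr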